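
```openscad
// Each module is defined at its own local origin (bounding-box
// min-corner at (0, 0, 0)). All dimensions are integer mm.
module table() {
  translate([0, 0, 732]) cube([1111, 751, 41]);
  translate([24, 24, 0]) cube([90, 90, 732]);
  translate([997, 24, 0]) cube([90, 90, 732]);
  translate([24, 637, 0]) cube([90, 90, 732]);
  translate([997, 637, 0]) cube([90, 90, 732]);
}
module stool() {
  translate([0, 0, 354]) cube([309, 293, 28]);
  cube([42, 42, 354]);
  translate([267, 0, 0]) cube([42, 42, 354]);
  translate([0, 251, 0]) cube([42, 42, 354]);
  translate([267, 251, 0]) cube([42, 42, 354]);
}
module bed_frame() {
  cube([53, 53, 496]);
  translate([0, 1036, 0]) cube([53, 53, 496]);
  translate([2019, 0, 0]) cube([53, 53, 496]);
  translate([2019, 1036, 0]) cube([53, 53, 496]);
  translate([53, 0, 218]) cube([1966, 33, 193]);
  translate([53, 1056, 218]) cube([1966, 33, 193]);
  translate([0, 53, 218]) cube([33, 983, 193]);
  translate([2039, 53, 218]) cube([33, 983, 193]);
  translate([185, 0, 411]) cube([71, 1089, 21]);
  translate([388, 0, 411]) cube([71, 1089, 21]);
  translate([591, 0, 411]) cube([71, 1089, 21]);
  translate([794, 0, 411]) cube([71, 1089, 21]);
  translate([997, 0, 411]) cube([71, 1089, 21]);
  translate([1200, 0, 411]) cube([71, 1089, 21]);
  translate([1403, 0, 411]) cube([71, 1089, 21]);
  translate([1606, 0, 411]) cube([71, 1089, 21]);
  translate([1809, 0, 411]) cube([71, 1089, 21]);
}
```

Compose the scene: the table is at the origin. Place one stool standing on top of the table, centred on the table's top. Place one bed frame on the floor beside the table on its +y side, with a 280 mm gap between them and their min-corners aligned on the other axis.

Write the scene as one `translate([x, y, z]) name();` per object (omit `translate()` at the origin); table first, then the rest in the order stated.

table();
translate([401, 229, 773]) stool();
translate([0, 1031, 0]) bed_frame();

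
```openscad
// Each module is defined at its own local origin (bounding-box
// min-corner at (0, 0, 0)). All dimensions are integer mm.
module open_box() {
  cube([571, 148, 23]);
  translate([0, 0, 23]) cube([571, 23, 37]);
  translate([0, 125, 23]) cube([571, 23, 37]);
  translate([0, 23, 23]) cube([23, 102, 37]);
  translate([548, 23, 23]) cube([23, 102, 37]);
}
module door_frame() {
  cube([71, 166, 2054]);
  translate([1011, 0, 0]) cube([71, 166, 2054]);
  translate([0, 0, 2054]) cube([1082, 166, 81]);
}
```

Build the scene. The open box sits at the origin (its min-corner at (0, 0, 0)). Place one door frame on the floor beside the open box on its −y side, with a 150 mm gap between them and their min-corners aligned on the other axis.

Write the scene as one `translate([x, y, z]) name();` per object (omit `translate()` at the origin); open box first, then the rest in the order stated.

open_box();
translate([0, -316, 0]) door_frame();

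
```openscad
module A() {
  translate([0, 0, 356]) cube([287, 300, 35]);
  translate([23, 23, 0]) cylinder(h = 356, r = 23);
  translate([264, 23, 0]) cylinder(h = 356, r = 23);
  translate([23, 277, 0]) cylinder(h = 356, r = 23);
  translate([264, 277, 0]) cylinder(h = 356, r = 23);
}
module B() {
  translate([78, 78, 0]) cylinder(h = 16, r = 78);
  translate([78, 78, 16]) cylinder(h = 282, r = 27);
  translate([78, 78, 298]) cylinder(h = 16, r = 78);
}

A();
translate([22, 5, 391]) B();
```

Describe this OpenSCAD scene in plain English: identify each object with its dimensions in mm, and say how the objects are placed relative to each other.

A is a four-legged stool. The seat is 287×300 mm, 35 mm thick, top at z = 391 mm. It stands on four round legs, each 46 mm in diameter, from z = 0 to the seat underside, each leg's axis is inset half a diameter from the nearest pair of seat edges (so the leg's bounding box is flush with the corner).

B is a spool: two coaxial disc flanges of radius 78 mm and thickness 16 mm, joined by a core cylinder of radius 27 mm and height 282 mm. The lower flange rests on z = 0 and the three cylinders share a vertical axis.

The spool is on top of the stool.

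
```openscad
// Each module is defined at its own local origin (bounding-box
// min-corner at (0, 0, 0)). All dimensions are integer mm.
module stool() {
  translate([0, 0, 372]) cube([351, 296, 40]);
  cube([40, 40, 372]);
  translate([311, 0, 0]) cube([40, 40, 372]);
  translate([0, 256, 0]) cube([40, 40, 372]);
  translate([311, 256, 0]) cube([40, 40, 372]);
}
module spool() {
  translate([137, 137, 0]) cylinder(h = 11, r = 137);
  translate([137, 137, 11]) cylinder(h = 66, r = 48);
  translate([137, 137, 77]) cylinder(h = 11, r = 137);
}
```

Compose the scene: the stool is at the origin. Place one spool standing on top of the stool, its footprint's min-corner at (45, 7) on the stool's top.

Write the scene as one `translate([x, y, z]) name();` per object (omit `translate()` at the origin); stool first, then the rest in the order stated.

stool();
translate([45, 7, 412]) spool();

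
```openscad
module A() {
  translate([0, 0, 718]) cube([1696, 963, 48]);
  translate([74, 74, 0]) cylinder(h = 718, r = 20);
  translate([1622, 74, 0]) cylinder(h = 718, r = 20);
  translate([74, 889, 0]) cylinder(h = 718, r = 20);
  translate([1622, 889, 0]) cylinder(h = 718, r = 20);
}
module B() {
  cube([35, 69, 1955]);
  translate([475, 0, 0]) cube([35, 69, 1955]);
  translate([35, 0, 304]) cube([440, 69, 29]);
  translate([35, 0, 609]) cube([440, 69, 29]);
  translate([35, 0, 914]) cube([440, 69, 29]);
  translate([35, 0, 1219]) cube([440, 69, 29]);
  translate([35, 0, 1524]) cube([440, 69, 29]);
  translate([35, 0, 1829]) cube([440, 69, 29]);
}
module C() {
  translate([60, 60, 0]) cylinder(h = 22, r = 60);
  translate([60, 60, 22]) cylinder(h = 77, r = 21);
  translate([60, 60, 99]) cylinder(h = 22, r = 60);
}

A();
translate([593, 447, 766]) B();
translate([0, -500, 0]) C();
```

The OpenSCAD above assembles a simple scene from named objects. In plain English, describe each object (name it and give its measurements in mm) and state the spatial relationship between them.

A is a table with a 1696×963 mm rectangular top, 48 mm thick, top surface at z = 766 mm, supported by four round legs of 40 mm diameter, each leg's bounding box inset 54 mm from the nearest pair of top edges, running from the floor.

B is a wooden ladder with two side rails of 35×69 mm section and 1955 mm height, set 510 mm apart overall. Between them run 6 rectangular rungs (69 mm deep, 29 mm thick), front faces flush with the rails' −y face. The bottom of the first rung is 304 mm above the floor and each subsequent rung is 305 mm higher than the one below.

C is a spool: two coaxial disc flanges of radius 60 mm and thickness 22 mm, joined by a core cylinder of radius 21 mm and height 77 mm. The lower flange rests on z = 0 and the three cylinders share a vertical axis.

The ladder is on top of the table, centred. The spool is on the floor beside the table on its −y side.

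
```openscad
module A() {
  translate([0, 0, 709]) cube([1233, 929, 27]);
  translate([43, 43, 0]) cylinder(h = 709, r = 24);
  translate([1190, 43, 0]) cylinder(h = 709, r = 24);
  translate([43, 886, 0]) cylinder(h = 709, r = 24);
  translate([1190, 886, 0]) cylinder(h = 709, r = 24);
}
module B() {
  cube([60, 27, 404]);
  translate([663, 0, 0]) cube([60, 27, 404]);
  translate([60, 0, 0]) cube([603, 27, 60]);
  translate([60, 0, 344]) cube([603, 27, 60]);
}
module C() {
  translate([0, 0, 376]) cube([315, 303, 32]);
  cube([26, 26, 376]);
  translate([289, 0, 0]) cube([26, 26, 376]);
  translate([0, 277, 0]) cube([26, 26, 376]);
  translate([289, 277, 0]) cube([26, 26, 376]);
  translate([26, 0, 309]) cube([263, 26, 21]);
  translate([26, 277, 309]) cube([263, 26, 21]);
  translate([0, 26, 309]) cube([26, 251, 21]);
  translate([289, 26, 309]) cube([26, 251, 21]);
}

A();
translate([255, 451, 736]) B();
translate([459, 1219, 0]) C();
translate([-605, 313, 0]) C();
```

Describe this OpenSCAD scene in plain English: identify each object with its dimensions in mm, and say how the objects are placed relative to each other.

A is a table with a 1233×929 mm rectangular top, 27 mm thick, top surface at z = 736 mm, supported by four round legs of 48 mm diameter, each leg's bounding box inset 19 mm from the nearest pair of top edges, running from the floor.

B is a rectangular picture frame lying in the x–z plane (depth along y). The opening is 603 mm wide (x) by 284 mm tall (z), surrounded by a border 60 mm wide on all four sides. The frame is 27 mm deep and is made of two full-height vertical stiles with two horizontal rails fitted between them.

C is a four-legged stool. The seat is a 315×303×32 mm slab whose top surface is at z = 408 mm; four square legs, each 26×26 mm in cross-section, run from the floor (z = 0) to the underside of the seat, each flush with a corner of the seat. Four stretchers, 26 mm wide and 21 mm tall, connect adjacent legs with their undersides at z = 309 mm, each running between the inner faces of the legs it joins and aligned with the legs' outer faces on the other axis.

The picture frame is on top of the table, centred. Two stools sit around the table at the +y, −x sides.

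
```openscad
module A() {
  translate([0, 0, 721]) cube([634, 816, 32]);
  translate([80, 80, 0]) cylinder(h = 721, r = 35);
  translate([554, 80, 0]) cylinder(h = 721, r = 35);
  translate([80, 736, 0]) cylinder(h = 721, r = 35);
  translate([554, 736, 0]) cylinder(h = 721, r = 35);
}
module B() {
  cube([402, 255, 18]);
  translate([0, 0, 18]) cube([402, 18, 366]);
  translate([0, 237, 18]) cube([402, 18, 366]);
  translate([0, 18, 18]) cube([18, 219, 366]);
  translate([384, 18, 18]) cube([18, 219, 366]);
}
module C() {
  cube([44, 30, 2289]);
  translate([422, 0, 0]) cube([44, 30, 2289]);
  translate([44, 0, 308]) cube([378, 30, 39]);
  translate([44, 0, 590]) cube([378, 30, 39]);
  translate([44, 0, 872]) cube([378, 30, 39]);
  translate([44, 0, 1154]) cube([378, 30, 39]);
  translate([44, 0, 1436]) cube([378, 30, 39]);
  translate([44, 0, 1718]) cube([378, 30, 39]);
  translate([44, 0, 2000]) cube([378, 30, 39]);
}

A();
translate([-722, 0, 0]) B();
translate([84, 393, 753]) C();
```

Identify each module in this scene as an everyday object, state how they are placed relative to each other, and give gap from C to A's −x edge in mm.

A is a table. B is an open box. C is a ladder. The open box is on the floor beside the table on its −x side. The ladder is on top of the table, centred. The gap from the ladder to the table's −x edge is 84 mm.

The ladder's min-x is at 84; the table's min-x is 0; gap = 84 mm.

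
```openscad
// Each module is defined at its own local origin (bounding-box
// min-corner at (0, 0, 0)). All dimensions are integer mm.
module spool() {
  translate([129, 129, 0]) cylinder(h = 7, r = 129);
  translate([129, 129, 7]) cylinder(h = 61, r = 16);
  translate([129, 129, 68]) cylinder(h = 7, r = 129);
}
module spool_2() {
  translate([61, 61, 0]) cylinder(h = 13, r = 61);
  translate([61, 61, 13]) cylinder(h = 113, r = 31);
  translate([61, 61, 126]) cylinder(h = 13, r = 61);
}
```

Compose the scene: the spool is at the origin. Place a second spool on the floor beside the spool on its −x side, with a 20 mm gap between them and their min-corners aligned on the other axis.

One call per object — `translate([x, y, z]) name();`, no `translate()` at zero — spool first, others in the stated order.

spool();
translate([-142, 0, 0]) spool_2();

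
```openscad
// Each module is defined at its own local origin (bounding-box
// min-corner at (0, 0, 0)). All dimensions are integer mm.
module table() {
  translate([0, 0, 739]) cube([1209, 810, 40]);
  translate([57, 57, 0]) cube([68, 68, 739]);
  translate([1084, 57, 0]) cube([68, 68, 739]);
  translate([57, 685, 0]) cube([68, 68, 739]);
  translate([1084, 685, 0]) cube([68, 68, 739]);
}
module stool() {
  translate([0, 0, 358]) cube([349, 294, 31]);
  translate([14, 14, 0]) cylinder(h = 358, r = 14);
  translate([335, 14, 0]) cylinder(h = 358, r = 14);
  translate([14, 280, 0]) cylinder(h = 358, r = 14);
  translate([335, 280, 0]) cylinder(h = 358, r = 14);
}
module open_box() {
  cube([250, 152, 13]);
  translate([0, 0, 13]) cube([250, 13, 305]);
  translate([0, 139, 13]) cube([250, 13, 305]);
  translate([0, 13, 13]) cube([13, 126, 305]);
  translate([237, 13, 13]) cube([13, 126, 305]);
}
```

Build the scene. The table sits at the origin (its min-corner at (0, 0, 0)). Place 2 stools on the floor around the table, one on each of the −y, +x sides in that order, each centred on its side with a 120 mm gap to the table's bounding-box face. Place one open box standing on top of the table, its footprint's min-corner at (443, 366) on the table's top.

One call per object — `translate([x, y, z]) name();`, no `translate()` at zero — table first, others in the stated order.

table();
translate([430, -414, 0]) stool();
translate([1329, 258, 0]) stool();
translate([443, 366, 779]) open_box();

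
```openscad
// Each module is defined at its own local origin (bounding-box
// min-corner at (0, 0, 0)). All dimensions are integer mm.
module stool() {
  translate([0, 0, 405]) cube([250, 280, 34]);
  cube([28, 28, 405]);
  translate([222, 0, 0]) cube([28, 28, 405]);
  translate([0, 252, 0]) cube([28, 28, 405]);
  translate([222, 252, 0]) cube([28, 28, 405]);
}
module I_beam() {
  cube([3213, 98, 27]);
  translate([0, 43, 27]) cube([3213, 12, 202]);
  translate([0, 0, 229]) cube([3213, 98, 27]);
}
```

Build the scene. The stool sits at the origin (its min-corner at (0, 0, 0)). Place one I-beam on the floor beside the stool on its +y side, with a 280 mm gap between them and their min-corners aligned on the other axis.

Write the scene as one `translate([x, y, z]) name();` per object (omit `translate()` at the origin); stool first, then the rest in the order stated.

stool();
translate([0, 560, 0]) I_beam();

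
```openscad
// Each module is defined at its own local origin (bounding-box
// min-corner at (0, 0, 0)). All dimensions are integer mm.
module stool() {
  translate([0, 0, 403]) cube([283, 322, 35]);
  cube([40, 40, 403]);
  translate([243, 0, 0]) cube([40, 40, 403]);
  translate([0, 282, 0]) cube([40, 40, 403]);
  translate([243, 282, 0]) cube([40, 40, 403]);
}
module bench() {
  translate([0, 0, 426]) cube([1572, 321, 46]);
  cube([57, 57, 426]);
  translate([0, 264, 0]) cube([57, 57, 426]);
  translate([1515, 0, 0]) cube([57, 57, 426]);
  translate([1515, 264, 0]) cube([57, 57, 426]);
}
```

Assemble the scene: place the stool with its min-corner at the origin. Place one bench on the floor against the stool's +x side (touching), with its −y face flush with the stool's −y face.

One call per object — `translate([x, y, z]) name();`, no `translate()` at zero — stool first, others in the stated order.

stool();
translate([283, 0, 0]) bench();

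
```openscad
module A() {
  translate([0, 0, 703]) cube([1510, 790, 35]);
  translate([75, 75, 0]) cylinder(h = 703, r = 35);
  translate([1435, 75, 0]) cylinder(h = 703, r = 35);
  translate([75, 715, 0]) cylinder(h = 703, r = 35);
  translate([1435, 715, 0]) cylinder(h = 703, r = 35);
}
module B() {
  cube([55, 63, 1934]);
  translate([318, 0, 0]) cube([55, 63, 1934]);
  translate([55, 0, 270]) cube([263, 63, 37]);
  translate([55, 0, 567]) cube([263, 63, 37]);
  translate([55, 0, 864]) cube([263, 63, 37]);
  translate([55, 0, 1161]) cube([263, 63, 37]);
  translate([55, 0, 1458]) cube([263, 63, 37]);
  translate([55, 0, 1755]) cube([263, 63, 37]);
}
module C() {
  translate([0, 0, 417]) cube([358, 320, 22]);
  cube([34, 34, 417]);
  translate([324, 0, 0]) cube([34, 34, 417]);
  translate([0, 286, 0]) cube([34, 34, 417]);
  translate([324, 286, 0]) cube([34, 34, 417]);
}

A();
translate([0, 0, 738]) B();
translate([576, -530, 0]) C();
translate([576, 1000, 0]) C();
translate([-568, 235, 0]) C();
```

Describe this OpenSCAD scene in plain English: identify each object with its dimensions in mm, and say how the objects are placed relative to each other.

A is a table: top 1510 mm (x) × 790 mm (y), 35 mm thick, upper face at z = 738 mm, on four round legs of 70 mm diameter, each leg's bounding box inset 40 mm from the nearest pair of top edges, running from z = 0 to the bottom of the top.

B is a wooden ladder with two side rails of 55×63 mm section and 1934 mm height, set 373 mm apart overall. Between them run 6 rectangular rungs (63 mm deep, 37 mm thick), front faces flush with the rails' −y face. The bottom of the first rung is 270 mm above the floor and each subsequent rung is 297 mm higher than the one below.

C is a four-legged stool. The seat is 358×320 mm, 22 mm thick, top at z = 439 mm. It stands on four square legs, each 34×34 mm in cross-section, from z = 0 to the seat underside, each flush with a corner of the seat.

The ladder is on top of the table. Three stools sit around the table at the −y, +y, −x sides.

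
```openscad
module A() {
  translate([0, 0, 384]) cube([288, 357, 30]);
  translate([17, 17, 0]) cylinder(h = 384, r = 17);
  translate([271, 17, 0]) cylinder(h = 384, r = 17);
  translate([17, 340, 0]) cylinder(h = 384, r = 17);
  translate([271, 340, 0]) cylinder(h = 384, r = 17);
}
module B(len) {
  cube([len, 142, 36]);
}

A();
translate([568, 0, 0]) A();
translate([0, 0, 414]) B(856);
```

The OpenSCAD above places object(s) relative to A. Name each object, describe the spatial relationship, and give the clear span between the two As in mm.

Second stool starts at x = 568; first ends at x = 288; clear span = 568 − 288 = 280 mm.

A is a stool. B is a beam. A beam spans the tops of two stools. The clear span between the two stools is 280 mm.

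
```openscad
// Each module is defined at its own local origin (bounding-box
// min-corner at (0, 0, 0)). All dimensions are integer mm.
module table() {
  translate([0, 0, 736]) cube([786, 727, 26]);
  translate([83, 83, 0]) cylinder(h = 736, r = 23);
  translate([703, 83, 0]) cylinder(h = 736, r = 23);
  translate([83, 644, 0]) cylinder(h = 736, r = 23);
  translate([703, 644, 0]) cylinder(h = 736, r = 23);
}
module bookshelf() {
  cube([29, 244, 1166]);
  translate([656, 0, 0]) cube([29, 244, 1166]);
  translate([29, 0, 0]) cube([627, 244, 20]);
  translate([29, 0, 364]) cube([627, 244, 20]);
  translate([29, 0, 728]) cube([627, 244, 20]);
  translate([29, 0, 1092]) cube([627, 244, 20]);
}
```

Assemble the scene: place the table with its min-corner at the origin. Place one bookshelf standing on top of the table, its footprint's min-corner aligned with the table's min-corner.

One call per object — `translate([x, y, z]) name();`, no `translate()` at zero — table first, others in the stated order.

table();
translate([0, 0, 762]) bookshelf();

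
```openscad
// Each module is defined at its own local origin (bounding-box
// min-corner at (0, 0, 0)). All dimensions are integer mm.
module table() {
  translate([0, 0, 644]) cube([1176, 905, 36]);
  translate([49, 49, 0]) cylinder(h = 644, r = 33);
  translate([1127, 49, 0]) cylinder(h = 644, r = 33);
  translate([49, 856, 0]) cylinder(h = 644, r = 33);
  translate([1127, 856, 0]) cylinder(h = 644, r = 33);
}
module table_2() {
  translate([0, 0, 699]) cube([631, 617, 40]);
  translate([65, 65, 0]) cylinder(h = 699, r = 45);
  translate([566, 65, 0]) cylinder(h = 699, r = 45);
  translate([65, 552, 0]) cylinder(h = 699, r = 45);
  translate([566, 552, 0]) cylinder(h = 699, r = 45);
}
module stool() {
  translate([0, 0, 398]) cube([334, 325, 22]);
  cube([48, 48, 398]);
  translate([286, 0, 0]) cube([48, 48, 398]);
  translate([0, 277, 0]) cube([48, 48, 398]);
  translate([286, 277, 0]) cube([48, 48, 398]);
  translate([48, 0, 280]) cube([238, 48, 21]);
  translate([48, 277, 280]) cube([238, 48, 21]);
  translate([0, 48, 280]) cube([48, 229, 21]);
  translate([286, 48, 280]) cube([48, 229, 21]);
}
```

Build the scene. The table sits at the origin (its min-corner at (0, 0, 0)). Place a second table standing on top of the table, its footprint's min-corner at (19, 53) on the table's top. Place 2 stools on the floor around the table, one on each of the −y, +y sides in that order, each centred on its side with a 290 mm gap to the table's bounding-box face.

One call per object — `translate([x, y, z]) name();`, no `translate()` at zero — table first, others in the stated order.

table();
translate([19, 53, 680]) table_2();
translate([421, -615, 0]) stool();
translate([421, 1195, 0]) stool();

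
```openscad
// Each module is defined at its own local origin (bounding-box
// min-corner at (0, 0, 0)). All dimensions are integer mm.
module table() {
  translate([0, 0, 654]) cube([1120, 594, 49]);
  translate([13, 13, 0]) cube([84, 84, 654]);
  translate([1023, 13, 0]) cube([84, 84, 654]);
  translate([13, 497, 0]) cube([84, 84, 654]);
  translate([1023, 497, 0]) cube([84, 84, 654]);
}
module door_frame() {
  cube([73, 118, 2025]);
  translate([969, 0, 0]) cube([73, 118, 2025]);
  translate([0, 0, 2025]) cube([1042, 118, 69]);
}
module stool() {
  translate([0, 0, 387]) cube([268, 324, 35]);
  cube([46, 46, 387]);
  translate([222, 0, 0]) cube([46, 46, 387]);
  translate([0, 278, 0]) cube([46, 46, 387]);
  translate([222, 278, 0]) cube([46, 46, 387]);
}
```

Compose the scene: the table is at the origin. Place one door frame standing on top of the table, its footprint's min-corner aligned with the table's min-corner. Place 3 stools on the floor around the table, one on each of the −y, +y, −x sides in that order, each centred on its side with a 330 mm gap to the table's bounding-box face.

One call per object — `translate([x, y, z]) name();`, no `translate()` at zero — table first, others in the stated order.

table();
translate([0, 0, 703]) door_frame();
translate([426, -654, 0]) stool();
translate([426, 924, 0]) stool();
translate([-598, 135, 0]) stool();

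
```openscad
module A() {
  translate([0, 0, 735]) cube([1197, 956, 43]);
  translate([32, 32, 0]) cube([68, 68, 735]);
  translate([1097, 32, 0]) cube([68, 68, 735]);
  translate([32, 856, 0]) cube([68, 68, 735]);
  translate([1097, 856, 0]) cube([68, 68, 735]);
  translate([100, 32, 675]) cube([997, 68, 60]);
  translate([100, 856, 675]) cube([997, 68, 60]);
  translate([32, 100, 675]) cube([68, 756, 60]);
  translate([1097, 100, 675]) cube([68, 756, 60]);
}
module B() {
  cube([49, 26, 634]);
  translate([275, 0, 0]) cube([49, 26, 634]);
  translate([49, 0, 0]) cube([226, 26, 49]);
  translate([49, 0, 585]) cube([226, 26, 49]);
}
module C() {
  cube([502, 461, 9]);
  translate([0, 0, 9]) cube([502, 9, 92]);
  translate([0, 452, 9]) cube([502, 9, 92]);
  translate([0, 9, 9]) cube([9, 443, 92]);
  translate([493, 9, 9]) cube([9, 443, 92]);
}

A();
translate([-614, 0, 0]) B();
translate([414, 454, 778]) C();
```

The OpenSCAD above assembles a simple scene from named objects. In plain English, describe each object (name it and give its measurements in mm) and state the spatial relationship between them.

A is a rectangular dining table. The top is 1197×956×43 mm with its upper surface at z = 778 mm. It stands on four 68×68 mm square legs, each inset 32 mm from the nearest pair of top edges, running from the floor to the underside of the top. Four apron rails, 68 mm thick and 60 mm tall, run between adjacent legs with their top edges flush with the underside of the top and their outer faces flush with the legs' outer faces.

B is a rectangular picture frame lying in the x–z plane (depth along y). The opening is 226 mm wide (x) by 536 mm tall (z), surrounded by a border 49 mm wide on all four sides. The frame is 26 mm deep and is made of two full-height vertical stiles with two horizontal rails fitted between them.

C is an open storage box with external size 502×461×101 mm and wall thickness 9 mm (the base is also 9 mm thick). The base covers the whole footprint; the four walls stand on the base, with the y-facing walls full-width and the x-facing walls fitting between their inner faces.

The picture frame is on the floor beside the table on its −x side. The open box is on top of the table.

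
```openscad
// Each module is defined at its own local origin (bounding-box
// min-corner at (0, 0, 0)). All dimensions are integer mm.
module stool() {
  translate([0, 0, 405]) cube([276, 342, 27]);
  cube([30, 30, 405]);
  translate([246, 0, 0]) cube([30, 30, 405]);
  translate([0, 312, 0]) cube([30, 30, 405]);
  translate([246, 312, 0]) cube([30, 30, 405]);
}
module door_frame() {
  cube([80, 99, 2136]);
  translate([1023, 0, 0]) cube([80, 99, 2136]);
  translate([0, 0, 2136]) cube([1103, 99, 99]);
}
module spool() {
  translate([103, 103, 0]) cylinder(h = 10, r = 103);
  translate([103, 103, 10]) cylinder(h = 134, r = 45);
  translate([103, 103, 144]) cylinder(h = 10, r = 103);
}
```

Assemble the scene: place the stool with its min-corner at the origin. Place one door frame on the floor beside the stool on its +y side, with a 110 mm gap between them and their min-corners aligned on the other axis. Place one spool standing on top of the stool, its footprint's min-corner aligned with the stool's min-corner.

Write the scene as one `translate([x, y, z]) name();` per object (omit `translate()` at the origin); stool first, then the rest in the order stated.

stool();
translate([0, 452, 0]) door_frame();
translate([0, 0, 432]) spool();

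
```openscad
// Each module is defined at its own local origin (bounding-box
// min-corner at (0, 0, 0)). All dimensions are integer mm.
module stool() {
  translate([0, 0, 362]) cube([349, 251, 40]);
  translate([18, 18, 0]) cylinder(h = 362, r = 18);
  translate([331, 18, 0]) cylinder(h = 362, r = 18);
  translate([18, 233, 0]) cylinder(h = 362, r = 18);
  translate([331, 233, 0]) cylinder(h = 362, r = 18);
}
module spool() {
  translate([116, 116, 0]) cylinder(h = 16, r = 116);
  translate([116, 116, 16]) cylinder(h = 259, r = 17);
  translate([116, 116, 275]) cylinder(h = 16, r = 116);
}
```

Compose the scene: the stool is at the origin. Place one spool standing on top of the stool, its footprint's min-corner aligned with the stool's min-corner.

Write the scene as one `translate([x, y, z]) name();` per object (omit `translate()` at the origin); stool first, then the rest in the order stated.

stool();
translate([0, 0, 402]) spool();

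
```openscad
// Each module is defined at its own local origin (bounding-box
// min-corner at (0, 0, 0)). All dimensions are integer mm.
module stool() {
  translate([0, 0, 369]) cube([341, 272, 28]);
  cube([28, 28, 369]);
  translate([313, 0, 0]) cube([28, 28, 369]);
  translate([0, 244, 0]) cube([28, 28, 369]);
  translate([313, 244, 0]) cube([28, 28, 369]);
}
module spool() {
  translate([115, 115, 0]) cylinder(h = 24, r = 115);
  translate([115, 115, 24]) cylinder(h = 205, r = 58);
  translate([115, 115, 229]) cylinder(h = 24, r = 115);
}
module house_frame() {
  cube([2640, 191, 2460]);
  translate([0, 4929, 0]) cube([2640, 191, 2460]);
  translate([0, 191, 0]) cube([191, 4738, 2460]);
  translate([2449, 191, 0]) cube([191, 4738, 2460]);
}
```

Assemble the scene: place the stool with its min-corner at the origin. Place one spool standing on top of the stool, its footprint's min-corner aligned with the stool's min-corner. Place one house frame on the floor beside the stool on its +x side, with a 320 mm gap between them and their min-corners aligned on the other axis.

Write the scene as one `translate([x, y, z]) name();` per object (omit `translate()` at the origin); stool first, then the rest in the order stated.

stool();
translate([0, 0, 397]) spool();
translate([661, 0, 0]) house_frame();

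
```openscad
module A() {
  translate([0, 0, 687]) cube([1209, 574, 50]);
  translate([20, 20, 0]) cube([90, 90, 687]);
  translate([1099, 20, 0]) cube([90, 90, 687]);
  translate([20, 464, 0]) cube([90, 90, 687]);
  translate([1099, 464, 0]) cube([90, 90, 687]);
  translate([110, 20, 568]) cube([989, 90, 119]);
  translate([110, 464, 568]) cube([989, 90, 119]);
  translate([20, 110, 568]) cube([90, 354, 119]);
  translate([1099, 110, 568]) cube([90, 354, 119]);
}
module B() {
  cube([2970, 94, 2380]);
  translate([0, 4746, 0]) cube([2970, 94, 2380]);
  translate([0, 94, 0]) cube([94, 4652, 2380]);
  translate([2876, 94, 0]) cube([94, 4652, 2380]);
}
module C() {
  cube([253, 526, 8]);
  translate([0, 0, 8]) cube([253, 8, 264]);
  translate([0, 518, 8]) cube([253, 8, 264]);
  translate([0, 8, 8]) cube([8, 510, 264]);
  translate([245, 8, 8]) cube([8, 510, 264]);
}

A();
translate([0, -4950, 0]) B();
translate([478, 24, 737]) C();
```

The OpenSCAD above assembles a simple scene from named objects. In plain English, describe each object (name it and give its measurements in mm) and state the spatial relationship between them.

A is a rectangular dining table. The top is 1209×574×50 mm with its upper surface at z = 737 mm. It stands on four 90×90 mm square legs, each inset 20 mm from the nearest pair of top edges, running from the floor to the underside of the top. Four apron rails, 90 mm thick and 119 mm tall, run between adjacent legs with their top edges flush with the underside of the top and their outer faces flush with the legs' outer faces.

B is the wall frame of a small rectangular building: four walls, each 2380 mm tall and 94 mm thick, enclosing a footprint 2970 mm (x) by 4840 mm (y) outside-to-outside, with no floor or roof. The front and back walls (the −y and +y sides) span the full width; the two side walls fit between them.

C is an open-topped rectangular box: outside dimensions 253×526×272 mm, with a uniform wall and base thickness of 8 mm. The base is a full 253×526 slab on the floor; four walls sit on top of the base. The front and back walls (the −y and +y sides) span the full width; the two side walls fit between them.

The house frame is on the floor beside the table on its −y side. The open box is on top of the table, centred.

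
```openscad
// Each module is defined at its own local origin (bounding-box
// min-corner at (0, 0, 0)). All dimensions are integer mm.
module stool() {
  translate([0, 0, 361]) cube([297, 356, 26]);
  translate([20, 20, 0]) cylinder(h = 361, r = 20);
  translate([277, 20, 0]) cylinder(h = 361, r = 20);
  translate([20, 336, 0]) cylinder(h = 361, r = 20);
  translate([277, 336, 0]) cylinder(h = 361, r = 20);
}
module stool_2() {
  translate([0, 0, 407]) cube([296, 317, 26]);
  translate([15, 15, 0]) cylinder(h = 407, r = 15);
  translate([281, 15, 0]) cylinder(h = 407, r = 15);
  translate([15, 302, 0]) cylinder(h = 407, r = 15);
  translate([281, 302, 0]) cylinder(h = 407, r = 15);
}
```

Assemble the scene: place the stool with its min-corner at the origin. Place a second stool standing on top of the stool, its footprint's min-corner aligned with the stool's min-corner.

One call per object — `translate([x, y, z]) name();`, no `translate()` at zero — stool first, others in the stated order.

stool();
translate([0, 0, 387]) stool_2();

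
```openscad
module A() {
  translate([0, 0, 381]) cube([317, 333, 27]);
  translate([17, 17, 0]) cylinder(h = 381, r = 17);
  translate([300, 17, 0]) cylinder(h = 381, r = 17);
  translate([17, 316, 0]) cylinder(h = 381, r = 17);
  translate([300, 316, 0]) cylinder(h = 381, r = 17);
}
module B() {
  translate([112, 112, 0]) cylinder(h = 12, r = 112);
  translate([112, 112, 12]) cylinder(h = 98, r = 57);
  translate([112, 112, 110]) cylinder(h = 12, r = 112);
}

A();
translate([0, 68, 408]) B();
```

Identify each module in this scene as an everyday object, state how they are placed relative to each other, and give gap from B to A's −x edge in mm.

A is a stool. B is a spool. The spool is on top of the stool. The gap from the spool to the stool's −x edge is 0 mm.

The spool's min-x is at 0; the stool's min-x is 0; gap = 0 mm.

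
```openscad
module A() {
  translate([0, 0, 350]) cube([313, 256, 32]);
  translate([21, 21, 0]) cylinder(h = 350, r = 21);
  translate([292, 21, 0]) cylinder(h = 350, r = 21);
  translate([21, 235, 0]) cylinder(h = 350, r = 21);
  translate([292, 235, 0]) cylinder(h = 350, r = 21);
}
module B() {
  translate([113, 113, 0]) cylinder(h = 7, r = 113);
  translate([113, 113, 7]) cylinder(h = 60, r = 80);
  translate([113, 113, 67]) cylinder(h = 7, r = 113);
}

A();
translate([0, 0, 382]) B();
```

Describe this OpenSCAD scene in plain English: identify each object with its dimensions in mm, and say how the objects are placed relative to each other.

A is a four-legged stool. The seat is 313×256 mm, 32 mm thick, top at z = 382 mm. It stands on four round legs, each 42 mm in diameter, from z = 0 to the seat underside, each leg's axis is inset half a diameter from the nearest pair of seat edges (so the leg's bounding box is flush with the corner).

B is a spool: two coaxial disc flanges of radius 113 mm and thickness 7 mm, joined by a core cylinder of radius 80 mm and height 60 mm. The lower flange rests on z = 0 and the three cylinders share a vertical axis.

The spool is on top of the stool.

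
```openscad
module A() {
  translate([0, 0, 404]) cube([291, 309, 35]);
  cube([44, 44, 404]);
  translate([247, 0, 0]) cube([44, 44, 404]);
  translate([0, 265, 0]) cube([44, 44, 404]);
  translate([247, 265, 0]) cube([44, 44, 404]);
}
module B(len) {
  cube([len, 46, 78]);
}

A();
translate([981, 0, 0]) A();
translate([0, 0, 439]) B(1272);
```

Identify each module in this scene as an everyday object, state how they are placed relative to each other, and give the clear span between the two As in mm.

Second stool starts at x = 981; first ends at x = 291; clear span = 981 − 291 = 690 mm.

A is a stool. B is a beam. A beam spans the tops of two stools. The clear span between the two stools is 690 mm.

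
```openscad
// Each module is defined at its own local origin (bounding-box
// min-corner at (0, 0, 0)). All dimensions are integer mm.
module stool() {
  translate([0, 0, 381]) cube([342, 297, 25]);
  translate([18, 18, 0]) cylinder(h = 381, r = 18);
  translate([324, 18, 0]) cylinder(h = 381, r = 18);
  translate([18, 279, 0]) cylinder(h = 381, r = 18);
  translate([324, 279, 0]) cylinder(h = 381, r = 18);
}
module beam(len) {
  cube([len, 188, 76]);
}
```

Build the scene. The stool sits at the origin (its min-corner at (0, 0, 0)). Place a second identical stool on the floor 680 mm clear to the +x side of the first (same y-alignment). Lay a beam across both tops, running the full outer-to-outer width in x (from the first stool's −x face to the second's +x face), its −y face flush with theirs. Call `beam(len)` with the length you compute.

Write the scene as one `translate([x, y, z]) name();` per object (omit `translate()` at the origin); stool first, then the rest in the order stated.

stool();
translate([1022, 0, 0]) stool();
translate([0, 0, 406]) beam(1364);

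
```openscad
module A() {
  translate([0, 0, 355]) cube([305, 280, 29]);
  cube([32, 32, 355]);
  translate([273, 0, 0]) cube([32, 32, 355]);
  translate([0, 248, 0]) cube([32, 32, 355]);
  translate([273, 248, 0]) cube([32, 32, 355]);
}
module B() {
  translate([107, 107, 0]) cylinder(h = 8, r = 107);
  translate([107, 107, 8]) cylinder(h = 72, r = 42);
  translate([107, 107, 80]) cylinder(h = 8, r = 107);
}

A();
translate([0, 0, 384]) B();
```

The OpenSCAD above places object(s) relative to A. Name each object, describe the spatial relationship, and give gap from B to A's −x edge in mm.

A is a stool. B is a spool. The spool is on top of the stool. The gap from the spool to the stool's −x edge is 0 mm.

The spool's min-x is at 0; the stool's min-x is 0; gap = 0 mm.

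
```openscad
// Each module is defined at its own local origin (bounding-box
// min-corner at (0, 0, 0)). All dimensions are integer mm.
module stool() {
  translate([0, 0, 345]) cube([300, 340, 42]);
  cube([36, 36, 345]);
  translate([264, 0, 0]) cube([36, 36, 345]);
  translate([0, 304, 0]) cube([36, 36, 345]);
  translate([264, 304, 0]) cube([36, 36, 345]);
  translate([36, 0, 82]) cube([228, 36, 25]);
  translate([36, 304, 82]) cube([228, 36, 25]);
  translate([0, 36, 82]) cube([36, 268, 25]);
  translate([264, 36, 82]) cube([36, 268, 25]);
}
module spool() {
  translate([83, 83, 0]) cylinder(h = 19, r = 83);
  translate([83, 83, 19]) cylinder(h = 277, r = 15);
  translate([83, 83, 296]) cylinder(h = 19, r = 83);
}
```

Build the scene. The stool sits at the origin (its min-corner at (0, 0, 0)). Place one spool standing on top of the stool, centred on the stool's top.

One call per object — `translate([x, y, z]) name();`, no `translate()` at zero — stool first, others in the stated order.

stool();
translate([67, 87, 387]) spool();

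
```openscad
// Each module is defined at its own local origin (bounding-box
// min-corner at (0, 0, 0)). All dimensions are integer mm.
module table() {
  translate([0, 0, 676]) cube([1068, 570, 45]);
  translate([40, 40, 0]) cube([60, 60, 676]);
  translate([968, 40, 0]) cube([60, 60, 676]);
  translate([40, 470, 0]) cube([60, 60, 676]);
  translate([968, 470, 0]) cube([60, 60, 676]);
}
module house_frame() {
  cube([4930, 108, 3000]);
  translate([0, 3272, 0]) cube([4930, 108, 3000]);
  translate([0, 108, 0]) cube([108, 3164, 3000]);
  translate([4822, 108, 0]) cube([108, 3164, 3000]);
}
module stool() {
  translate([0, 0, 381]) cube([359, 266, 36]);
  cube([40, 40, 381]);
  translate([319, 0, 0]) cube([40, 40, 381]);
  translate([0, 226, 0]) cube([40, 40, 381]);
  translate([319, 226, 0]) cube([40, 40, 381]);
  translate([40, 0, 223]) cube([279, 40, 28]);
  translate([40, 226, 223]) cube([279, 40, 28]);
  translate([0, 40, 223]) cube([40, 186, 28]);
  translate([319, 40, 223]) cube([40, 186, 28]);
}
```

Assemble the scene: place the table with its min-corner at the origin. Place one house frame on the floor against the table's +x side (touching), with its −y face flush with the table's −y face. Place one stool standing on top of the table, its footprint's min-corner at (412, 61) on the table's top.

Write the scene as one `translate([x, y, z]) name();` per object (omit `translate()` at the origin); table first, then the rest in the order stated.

table();
translate([1068, 0, 0]) house_frame();
translate([412, 61, 721]) stool();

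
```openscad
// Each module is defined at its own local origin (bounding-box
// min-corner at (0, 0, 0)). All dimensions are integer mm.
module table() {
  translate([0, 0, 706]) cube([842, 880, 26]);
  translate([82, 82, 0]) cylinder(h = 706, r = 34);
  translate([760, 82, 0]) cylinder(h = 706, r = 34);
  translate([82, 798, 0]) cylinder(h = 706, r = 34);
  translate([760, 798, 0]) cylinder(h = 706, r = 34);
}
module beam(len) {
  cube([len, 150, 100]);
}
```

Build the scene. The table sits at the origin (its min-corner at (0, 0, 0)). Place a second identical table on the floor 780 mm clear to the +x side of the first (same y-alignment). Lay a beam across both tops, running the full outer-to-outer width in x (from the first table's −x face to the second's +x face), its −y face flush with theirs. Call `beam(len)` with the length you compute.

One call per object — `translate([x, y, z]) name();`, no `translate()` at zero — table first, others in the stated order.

table();
translate([1622, 0, 0]) table();
translate([0, 0, 732]) beam(2464);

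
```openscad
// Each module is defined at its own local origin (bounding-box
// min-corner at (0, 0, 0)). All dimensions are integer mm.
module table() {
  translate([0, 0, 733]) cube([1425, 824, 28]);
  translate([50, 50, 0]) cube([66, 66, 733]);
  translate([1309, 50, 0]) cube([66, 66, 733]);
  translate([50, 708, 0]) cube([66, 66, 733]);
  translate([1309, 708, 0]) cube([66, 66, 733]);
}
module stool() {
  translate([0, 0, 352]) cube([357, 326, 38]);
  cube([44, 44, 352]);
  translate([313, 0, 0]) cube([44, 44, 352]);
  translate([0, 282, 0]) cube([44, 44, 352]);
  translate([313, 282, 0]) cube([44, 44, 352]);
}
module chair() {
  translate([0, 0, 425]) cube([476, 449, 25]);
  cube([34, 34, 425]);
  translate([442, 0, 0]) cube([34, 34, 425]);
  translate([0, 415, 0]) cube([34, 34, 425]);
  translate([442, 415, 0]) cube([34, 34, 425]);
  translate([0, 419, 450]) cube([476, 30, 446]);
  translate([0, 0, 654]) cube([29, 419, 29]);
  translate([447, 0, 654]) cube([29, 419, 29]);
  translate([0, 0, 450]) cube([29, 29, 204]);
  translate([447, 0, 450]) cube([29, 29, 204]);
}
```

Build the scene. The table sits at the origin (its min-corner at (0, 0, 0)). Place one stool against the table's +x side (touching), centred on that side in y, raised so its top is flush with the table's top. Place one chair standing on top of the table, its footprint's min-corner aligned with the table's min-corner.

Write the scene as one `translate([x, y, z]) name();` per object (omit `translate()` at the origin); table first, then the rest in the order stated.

table();
translate([1425, 249, 371]) stool();
translate([0, 0, 761]) chair();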